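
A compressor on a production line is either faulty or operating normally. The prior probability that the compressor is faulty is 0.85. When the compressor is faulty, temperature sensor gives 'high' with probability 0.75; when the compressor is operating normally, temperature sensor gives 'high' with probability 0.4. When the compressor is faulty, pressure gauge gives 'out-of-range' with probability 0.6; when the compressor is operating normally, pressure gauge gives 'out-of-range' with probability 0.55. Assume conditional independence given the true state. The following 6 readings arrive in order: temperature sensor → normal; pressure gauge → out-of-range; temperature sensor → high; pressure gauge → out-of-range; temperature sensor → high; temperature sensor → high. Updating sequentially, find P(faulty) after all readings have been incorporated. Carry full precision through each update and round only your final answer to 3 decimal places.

0.949

After temperature sensor='normal': P(faulty) = 0.25·0.8500 / (0.25·0.8500 + 0.6·0.1500) ≈ 0.7025
After pressure gauge='out-of-range': P(faulty) = 0.6·0.7025 / (0.6·0.7025 + 0.55·0.2975) ≈ 0.7203
After temperature sensor='high': P(faulty) = 0.75·0.7203 / (0.75·0.7203 + 0.4·0.2797) ≈ 0.8285
After pressure gauge='out-of-range': P(faulty) = 0.6·0.8285 / (0.6·0.8285 + 0.55·0.1715) ≈ 0.8405
After temperature sensor='high': P(faulty) = 0.75·0.8405 / (0.75·0.8405 + 0.4·0.1595) ≈ 0.9081
After temperature sensor='high': P(faulty) = 0.75·0.9081 / (0.75·0.9081 + 0.4·0.0919) ≈ 0.9488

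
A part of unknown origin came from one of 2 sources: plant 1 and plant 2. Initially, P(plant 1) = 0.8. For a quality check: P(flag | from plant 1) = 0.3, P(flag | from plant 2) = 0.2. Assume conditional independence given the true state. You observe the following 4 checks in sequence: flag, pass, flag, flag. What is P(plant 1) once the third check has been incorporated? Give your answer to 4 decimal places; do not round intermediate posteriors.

0.8873

Apply Bayes' rule sequentially, carrying P(plant 1) forward.
After 'flag': P(plant 1) = 0.3·0.8000 / (0.3·0.8000 + 0.2·0.2000) ≈ 0.8571
After 'pass': P(plant 1) = 0.7·0.8571 / (0.7·0.8571 + 0.8·0.1429) ≈ 0.8400
After 'flag': P(plant 1) = 0.3·0.8400 / (0.3·0.8400 + 0.2·0.1600) ≈ 0.8873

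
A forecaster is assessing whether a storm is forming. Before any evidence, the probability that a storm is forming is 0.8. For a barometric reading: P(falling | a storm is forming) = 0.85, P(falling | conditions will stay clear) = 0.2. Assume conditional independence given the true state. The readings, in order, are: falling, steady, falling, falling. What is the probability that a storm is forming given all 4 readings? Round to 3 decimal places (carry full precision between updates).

Each posterior becomes the prior for the next update.
After 'falling': P(storm) = 0.85·0.8000 / (0.85·0.8000 + 0.2·0.2000) ≈ 0.9444
After 'steady': P(storm) = 0.15·0.9444 / (0.15·0.9444 + 0.8·0.0556) ≈ 0.7612
After 'falling': P(storm) = 0.85·0.7612 / (0.85·0.7612 + 0.2·0.2388) ≈ 0.9313
After 'falling': P(storm) = 0.85·0.9313 / (0.85·0.9313 + 0.2·0.0687) ≈ 0.9829

0.983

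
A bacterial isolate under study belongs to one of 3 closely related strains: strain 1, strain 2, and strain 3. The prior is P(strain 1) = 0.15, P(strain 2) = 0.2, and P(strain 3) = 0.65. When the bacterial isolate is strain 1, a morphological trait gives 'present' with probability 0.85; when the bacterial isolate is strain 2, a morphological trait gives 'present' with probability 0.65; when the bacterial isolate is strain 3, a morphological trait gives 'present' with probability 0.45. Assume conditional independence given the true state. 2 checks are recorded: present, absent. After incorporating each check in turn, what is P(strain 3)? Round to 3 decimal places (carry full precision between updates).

0.713

After 'present': normaliser = 0.85·0.1500 + 0.65·0.2000 + 0.45·0.6500; P(strain 1) ≈ 0.2318, P(strain 2) ≈ 0.2364, P(strain 3) ≈ 0.5318
After 'absent': normaliser = 0.15·0.2318 + 0.35·0.2364 + 0.55·0.5318; P(strain 1) ≈ 0.0848, P(strain 2) ≈ 0.2018, P(strain 3) ≈ 0.7134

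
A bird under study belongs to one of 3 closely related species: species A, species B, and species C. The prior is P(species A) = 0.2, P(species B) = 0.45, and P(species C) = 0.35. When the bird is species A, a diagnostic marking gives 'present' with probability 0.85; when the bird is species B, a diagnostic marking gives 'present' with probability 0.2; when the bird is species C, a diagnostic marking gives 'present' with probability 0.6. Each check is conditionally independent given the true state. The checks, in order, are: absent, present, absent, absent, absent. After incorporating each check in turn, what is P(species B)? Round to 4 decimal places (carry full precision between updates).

0.8710

Each posterior becomes the prior for the next update.
After 'absent': normaliser = 0.15·0.2000 + 0.8·0.4500 + 0.4·0.3500; P(species A) ≈ 0.0566, P(species B) ≈ 0.6792, P(species C) ≈ 0.2642
After 'present': normaliser = 0.85·0.0566 + 0.2·0.6792 + 0.6·0.2642; P(species A) ≈ 0.1405, P(species B) ≈ 0.3967, P(species C) ≈ 0.4628
After 'absent': normaliser = 0.15·0.1405 + 0.8·0.3967 + 0.4·0.4628; P(species A) ≈ 0.0403, P(species B) ≈ 0.6062, P(species C) ≈ 0.3536
After 'absent': normaliser = 0.15·0.0403 + 0.8·0.6062 + 0.4·0.3536; P(species A) ≈ 0.0095, P(species B) ≈ 0.7668, P(species C) ≈ 0.2237
After 'absent': normaliser = 0.15·0.0095 + 0.8·0.7668 + 0.4·0.2237; P(species A) ≈ 0.0020, P(species B) ≈ 0.8710, P(species C) ≈ 0.1270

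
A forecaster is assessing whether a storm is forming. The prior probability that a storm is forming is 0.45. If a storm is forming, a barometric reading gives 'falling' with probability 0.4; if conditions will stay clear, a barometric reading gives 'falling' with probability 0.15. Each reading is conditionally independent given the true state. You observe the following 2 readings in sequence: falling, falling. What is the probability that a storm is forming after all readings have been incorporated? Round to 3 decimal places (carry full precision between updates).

After 'falling': P(storm) = 0.4·0.4500 / (0.4·0.4500 + 0.15·0.5500) ≈ 0.6857
After 'falling': P(storm) = 0.4·0.6857 / (0.4·0.6857 + 0.15·0.3143) ≈ 0.8533

0.853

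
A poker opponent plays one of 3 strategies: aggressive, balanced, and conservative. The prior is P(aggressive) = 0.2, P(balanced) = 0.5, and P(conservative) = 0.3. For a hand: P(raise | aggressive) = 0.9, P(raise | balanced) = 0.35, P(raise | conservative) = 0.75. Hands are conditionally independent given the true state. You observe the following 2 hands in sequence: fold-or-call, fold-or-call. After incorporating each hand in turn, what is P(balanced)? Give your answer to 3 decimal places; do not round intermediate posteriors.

After 'fold-or-call': normaliser = 0.1·0.2000 + 0.65·0.5000 + 0.25·0.3000; P(aggressive) ≈ 0.0476, P(balanced) ≈ 0.7738, P(conservative) ≈ 0.1786
After 'fold-or-call': normaliser = 0.1·0.0476 + 0.65·0.7738 + 0.25·0.1786; P(aggressive) ≈ 0.0086, P(balanced) ≈ 0.9106, P(conservative) ≈ 0.0808

0.911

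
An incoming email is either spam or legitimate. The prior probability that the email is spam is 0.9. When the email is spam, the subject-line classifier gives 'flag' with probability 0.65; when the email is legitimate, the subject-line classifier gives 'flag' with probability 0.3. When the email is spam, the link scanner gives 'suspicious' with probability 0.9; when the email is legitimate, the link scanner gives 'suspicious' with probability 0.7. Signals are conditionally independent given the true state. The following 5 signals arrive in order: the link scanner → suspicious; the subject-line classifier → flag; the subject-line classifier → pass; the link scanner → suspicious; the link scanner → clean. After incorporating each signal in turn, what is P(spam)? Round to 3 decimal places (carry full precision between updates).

0.843

Apply Bayes' rule sequentially, carrying P(spam) forward.
After the link scanner='suspicious': P(spam) = 0.9·0.9000 / (0.9·0.9000 + 0.7·0.1000) ≈ 0.9205
After the subject-line classifier='flag': P(spam) = 0.65·0.9205 / (0.65·0.9205 + 0.3·0.0795) ≈ 0.9616
After the subject-line classifier='pass': P(spam) = 0.35·0.9616 / (0.35·0.9616 + 0.7·0.0384) ≈ 0.9261
After the link scanner='suspicious': P(spam) = 0.9·0.9261 / (0.9·0.9261 + 0.7·0.0739) ≈ 0.9416
After the link scanner='clean': P(spam) = 0.1·0.9416 / (0.1·0.9416 + 0.3·0.0584) ≈ 0.8431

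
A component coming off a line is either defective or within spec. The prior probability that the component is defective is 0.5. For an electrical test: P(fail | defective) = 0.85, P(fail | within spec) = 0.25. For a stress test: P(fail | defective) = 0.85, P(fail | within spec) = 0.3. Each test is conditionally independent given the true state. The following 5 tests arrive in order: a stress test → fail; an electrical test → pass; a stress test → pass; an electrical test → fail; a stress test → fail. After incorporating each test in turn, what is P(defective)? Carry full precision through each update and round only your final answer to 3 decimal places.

After a stress test='fail': P(defective) = 0.85·0.5000 / (0.85·0.5000 + 0.3·0.5000) ≈ 0.7391
After an electrical test='pass': P(defective) = 0.15·0.7391 / (0.15·0.7391 + 0.75·0.2609) ≈ 0.3617
After a stress test='pass': P(defective) = 0.15·0.3617 / (0.15·0.3617 + 0.7·0.6383) ≈ 0.1083
After an electrical test='fail': P(defective) = 0.85·0.1083 / (0.85·0.1083 + 0.25·0.8917) ≈ 0.2922
After a stress test='fail': P(defective) = 0.85·0.2922 / (0.85·0.2922 + 0.3·0.7078) ≈ 0.5391

0.539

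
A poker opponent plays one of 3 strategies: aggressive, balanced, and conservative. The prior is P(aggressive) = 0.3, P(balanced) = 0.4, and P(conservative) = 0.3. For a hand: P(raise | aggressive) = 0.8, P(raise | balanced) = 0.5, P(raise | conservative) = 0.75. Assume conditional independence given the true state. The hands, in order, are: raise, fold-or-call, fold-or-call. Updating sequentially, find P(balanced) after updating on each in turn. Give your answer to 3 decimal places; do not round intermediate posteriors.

After 'raise': normaliser = 0.8·0.3000 + 0.5·0.4000 + 0.75·0.3000; P(aggressive) ≈ 0.3609, P(balanced) ≈ 0.3008, P(conservative) ≈ 0.3383
After 'fold-or-call': normaliser = 0.2·0.3609 + 0.5·0.3008 + 0.25·0.3383; P(aggressive) ≈ 0.2350, P(balanced) ≈ 0.4896, P(conservative) ≈ 0.2754
After 'fold-or-call': normaliser = 0.2·0.2350 + 0.5·0.4896 + 0.25·0.2754; P(aggressive) ≈ 0.1303, P(balanced) ≈ 0.6788, P(conservative) ≈ 0.1909

0.679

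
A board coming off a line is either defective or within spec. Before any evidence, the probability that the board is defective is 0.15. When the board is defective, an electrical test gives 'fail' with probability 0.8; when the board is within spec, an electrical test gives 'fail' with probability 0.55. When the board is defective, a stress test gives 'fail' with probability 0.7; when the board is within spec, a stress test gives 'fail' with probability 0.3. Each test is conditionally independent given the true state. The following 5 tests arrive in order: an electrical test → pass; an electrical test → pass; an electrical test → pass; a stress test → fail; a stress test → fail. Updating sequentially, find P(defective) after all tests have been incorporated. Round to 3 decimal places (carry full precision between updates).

0.078

After an electrical test='pass': P(defective) = 0.2·0.1500 / (0.2·0.1500 + 0.45·0.8500) ≈ 0.0727
After an electrical test='pass': P(defective) = 0.2·0.0727 / (0.2·0.0727 + 0.45·0.9273) ≈ 0.0337
After an electrical test='pass': P(defective) = 0.2·0.0337 / (0.2·0.0337 + 0.45·0.9663) ≈ 0.0153
After a stress test='fail': P(defective) = 0.7·0.0153 / (0.7·0.0153 + 0.3·0.9847) ≈ 0.0349
After a stress test='fail': P(defective) = 0.7·0.0349 / (0.7·0.0349 + 0.3·0.9651) ≈ 0.0778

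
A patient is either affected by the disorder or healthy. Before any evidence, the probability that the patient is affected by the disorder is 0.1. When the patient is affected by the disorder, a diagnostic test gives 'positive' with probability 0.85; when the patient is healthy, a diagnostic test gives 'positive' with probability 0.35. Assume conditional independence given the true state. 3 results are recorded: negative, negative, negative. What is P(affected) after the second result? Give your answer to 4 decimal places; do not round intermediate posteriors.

Apply Bayes' rule sequentially, carrying P(affected) forward.
After 'negative': P(affected) = 0.15·0.1000 / (0.15·0.1000 + 0.65·0.9000) ≈ 0.0250
After 'negative': P(affected) = 0.15·0.0250 / (0.15·0.0250 + 0.65·0.9750) ≈ 0.0059

0.0059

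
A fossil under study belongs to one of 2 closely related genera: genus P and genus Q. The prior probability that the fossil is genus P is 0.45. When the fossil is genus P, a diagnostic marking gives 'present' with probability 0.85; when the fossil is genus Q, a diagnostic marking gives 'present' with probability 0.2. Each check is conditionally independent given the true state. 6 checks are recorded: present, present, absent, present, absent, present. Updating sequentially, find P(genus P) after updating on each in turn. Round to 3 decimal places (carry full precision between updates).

0.904

After 'present': P(genus P) = 0.85·0.4500 / (0.85·0.4500 + 0.2·0.5500) ≈ 0.7766
After 'present': P(genus P) = 0.85·0.7766 / (0.85·0.7766 + 0.2·0.2234) ≈ 0.9366
After 'absent': P(genus P) = 0.15·0.9366 / (0.15·0.9366 + 0.8·0.0634) ≈ 0.7348
After 'present': P(genus P) = 0.85·0.7348 / (0.85·0.7348 + 0.2·0.2652) ≈ 0.9217
After 'absent': P(genus P) = 0.15·0.9217 / (0.15·0.9217 + 0.8·0.0783) ≈ 0.6883
After 'present': P(genus P) = 0.85·0.6883 / (0.85·0.6883 + 0.2·0.3117) ≈ 0.9037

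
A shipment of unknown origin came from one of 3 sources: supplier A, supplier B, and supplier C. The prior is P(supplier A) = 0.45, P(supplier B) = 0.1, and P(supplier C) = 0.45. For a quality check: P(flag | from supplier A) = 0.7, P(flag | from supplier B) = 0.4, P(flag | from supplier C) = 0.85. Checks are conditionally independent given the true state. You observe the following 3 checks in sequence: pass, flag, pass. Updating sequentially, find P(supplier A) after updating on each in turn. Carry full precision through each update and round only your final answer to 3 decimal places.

0.552

After 'pass': normaliser = 0.3·0.4500 + 0.6·0.1000 + 0.15·0.4500; P(supplier A) ≈ 0.5143, P(supplier B) ≈ 0.2286, P(supplier C) ≈ 0.2571
After 'flag': normaliser = 0.7·0.5143 + 0.4·0.2286 + 0.85·0.2571; P(supplier A) ≈ 0.5373, P(supplier B) ≈ 0.1365, P(supplier C) ≈ 0.3262
After 'pass': normaliser = 0.3·0.5373 + 0.6·0.1365 + 0.15·0.3262; P(supplier A) ≈ 0.5520, P(supplier B) ≈ 0.2804, P(supplier C) ≈ 0.1676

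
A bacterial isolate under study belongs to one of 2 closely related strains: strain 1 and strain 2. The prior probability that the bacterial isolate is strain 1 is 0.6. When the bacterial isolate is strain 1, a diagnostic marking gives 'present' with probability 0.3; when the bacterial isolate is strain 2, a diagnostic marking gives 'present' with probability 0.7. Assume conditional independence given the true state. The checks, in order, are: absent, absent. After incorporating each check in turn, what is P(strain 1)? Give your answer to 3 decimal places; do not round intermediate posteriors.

Each posterior becomes the prior for the next update.
After 'absent': P(strain 1) = 0.7·0.6000 / (0.7·0.6000 + 0.3·0.4000) ≈ 0.7778
After 'absent': P(strain 1) = 0.7·0.7778 / (0.7·0.7778 + 0.3·0.2222) ≈ 0.8909

0.891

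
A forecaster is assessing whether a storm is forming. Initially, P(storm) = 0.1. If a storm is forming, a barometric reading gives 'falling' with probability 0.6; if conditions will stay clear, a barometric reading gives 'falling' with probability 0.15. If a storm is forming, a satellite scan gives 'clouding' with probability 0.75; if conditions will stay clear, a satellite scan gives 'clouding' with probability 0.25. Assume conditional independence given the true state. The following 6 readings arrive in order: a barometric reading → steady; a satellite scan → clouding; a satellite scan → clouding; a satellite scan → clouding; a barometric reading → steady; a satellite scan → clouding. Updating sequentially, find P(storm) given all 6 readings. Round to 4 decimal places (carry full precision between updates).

After a barometric reading='steady': P(storm) = 0.4·0.1000 / (0.4·0.1000 + 0.85·0.9000) ≈ 0.0497
After a satellite scan='clouding': P(storm) = 0.75·0.0497 / (0.75·0.0497 + 0.25·0.9503) ≈ 0.1356
After a satellite scan='clouding': P(storm) = 0.75·0.1356 / (0.75·0.1356 + 0.25·0.8644) ≈ 0.3200
After a satellite scan='clouding': P(storm) = 0.75·0.3200 / (0.75·0.3200 + 0.25·0.6800) ≈ 0.5854
After a barometric reading='steady': P(storm) = 0.4·0.5854 / (0.4·0.5854 + 0.85·0.4146) ≈ 0.3992
After a satellite scan='clouding': P(storm) = 0.75·0.3992 / (0.75·0.3992 + 0.25·0.6008) ≈ 0.6659

0.6659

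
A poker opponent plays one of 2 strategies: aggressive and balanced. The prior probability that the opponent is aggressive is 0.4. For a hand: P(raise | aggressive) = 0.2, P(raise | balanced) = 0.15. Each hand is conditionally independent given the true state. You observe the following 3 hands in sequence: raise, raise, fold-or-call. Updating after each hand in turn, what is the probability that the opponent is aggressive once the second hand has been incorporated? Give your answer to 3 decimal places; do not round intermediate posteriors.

After 'raise': P(aggressive) = 0.2·0.4000 / (0.2·0.4000 + 0.15·0.6000) ≈ 0.4706
After 'raise': P(aggressive) = 0.2·0.4706 / (0.2·0.4706 + 0.15·0.5294) ≈ 0.5424

0.542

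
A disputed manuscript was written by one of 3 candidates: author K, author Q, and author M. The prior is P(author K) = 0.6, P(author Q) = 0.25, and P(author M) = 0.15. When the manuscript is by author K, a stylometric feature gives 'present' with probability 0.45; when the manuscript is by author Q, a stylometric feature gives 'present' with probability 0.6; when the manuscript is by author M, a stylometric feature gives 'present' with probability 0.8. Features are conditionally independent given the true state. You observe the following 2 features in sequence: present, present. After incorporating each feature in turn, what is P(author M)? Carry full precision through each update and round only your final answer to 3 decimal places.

After 'present': normaliser = 0.45·0.6000 + 0.6·0.2500 + 0.8·0.1500; P(author K) ≈ 0.5000, P(author Q) ≈ 0.2778, P(author M) ≈ 0.2222
After 'present': normaliser = 0.45·0.5000 + 0.6·0.2778 + 0.8·0.2222; P(author K) ≈ 0.3951, P(author Q) ≈ 0.2927, P(author M) ≈ 0.3122

0.312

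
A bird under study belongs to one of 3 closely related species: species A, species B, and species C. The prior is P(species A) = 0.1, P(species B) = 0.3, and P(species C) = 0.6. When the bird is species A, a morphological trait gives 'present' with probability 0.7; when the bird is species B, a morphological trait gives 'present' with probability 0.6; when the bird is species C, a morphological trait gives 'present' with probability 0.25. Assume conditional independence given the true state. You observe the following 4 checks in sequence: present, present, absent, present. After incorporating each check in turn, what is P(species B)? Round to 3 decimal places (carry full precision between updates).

Each posterior becomes the prior for the next update.
After 'present': normaliser = 0.7·0.1000 + 0.6·0.3000 + 0.25·0.6000; P(species A) ≈ 0.1750, P(species B) ≈ 0.4500, P(species C) ≈ 0.3750
After 'present': normaliser = 0.7·0.1750 + 0.6·0.4500 + 0.25·0.3750; P(species A) ≈ 0.2519, P(species B) ≈ 0.5553, P(species C) ≈ 0.1928
After 'absent': normaliser = 0.3·0.2519 + 0.4·0.5553 + 0.75·0.1928; P(species A) ≈ 0.1709, P(species B) ≈ 0.5022, P(species C) ≈ 0.3269
After 'present': normaliser = 0.7·0.1709 + 0.6·0.5022 + 0.25·0.3269; P(species A) ≈ 0.2380, P(species B) ≈ 0.5994, P(species C) ≈ 0.1626

0.599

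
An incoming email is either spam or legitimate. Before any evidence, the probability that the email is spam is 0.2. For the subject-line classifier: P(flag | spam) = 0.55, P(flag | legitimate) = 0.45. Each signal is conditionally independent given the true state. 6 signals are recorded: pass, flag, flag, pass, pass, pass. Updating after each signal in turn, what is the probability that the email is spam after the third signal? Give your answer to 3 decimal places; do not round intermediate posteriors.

Each posterior becomes the prior for the next update.
After 'pass': P(spam) = 0.45·0.2000 / (0.45·0.2000 + 0.55·0.8000) ≈ 0.1698
After 'flag': P(spam) = 0.55·0.1698 / (0.55·0.1698 + 0.45·0.8302) ≈ 0.2000
After 'flag': P(spam) = 0.55·0.2000 / (0.55·0.2000 + 0.45·0.8000) ≈ 0.2340

0.234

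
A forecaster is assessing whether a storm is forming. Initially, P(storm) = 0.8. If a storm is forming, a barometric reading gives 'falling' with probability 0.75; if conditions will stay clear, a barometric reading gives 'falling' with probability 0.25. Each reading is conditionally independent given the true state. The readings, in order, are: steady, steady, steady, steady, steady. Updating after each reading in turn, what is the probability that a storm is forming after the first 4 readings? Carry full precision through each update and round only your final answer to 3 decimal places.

After 'steady': P(storm) = 0.25·0.8000 / (0.25·0.8000 + 0.75·0.2000) ≈ 0.5714
After 'steady': P(storm) = 0.25·0.5714 / (0.25·0.5714 + 0.75·0.4286) ≈ 0.3077
After 'steady': P(storm) = 0.25·0.3077 / (0.25·0.3077 + 0.75·0.6923) ≈ 0.1290
After 'steady': P(storm) = 0.25·0.1290 / (0.25·0.1290 + 0.75·0.8710) ≈ 0.0471

0.047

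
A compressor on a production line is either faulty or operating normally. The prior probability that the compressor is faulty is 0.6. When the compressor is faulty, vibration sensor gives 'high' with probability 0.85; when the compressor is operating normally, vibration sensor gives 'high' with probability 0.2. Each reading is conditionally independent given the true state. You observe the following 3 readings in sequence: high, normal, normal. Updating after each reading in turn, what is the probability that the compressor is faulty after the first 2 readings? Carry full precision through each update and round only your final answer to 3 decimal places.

0.544

After 'high': P(faulty) = 0.85·0.6000 / (0.85·0.6000 + 0.2·0.4000) ≈ 0.8644
After 'normal': P(faulty) = 0.15·0.8644 / (0.15·0.8644 + 0.8·0.1356) ≈ 0.5445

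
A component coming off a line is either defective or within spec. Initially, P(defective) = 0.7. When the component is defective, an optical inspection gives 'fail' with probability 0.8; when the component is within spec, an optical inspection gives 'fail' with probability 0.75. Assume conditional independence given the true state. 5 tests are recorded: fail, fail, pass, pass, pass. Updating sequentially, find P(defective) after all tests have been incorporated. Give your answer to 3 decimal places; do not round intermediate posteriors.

0.576

After 'fail': P(defective) = 0.8·0.7000 / (0.8·0.7000 + 0.75·0.3000) ≈ 0.7134
After 'fail': P(defective) = 0.8·0.7134 / (0.8·0.7134 + 0.75·0.2866) ≈ 0.7264
After 'pass': P(defective) = 0.2·0.7264 / (0.2·0.7264 + 0.25·0.2736) ≈ 0.6799
After 'pass': P(defective) = 0.2·0.6799 / (0.2·0.6799 + 0.25·0.3201) ≈ 0.6295
After 'pass': P(defective) = 0.2·0.6295 / (0.2·0.6295 + 0.25·0.3705) ≈ 0.5761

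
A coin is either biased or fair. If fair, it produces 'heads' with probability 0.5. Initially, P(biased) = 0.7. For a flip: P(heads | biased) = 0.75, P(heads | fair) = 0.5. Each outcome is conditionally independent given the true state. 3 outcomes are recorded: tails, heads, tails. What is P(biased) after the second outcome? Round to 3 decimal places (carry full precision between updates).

0.636

After 'tails': P(biased) = 0.25·0.7000 / (0.25·0.7000 + 0.5·0.3000) ≈ 0.5385
After 'heads': P(biased) = 0.75·0.5385 / (0.75·0.5385 + 0.5·0.4615) ≈ 0.6364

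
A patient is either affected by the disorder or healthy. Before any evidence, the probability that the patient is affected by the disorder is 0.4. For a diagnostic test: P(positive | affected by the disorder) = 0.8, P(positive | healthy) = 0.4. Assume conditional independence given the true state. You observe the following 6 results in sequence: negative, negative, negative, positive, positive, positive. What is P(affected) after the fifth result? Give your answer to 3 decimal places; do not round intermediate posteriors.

0.090

After 'negative': P(affected) = 0.2·0.4000 / (0.2·0.4000 + 0.6·0.6000) ≈ 0.1818
After 'negative': P(affected) = 0.2·0.1818 / (0.2·0.1818 + 0.6·0.8182) ≈ 0.0690
After 'negative': P(affected) = 0.2·0.0690 / (0.2·0.0690 + 0.6·0.9310) ≈ 0.0241
After 'positive': P(affected) = 0.8·0.0241 / (0.8·0.0241 + 0.4·0.9759) ≈ 0.0471
After 'positive': P(affected) = 0.8·0.0471 / (0.8·0.0471 + 0.4·0.9529) ≈ 0.0899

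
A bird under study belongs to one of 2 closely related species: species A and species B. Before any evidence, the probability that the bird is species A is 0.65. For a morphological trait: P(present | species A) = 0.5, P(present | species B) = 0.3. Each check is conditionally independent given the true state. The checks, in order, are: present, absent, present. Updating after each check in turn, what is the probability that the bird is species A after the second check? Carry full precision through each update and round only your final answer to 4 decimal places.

0.6886

Apply Bayes' rule sequentially, carrying P(species A) forward.
After 'present': P(species A) = 0.5·0.6500 / (0.5·0.6500 + 0.3·0.3500) ≈ 0.7558
After 'absent': P(species A) = 0.5·0.7558 / (0.5·0.7558 + 0.7·0.2442) ≈ 0.6886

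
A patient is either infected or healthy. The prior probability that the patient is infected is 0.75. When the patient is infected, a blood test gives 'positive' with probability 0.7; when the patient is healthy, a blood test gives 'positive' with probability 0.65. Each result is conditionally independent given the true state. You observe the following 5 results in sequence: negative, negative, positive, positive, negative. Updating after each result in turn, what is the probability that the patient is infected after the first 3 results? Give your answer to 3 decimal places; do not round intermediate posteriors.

Each posterior becomes the prior for the next update.
After 'negative': P(infected) = 0.3·0.7500 / (0.3·0.7500 + 0.35·0.2500) ≈ 0.7200
After 'negative': P(infected) = 0.3·0.7200 / (0.3·0.7200 + 0.35·0.2800) ≈ 0.6879
After 'positive': P(infected) = 0.7·0.6879 / (0.7·0.6879 + 0.65·0.3121) ≈ 0.7036

0.704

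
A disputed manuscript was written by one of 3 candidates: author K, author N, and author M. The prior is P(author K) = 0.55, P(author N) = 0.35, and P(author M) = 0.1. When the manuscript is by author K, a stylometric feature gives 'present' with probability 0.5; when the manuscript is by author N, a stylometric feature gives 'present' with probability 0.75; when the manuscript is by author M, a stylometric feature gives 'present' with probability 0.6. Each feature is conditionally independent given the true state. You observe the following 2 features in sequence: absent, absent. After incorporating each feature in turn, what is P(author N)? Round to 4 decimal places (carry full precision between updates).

0.1247

Each posterior becomes the prior for the next update.
After 'absent': normaliser = 0.5·0.5500 + 0.25·0.3500 + 0.4·0.1000; P(author K) ≈ 0.6832, P(author N) ≈ 0.2174, P(author M) ≈ 0.0994
After 'absent': normaliser = 0.5·0.6832 + 0.25·0.2174 + 0.4·0.0994; P(author K) ≈ 0.7840, P(author N) ≈ 0.1247, P(author M) ≈ 0.0912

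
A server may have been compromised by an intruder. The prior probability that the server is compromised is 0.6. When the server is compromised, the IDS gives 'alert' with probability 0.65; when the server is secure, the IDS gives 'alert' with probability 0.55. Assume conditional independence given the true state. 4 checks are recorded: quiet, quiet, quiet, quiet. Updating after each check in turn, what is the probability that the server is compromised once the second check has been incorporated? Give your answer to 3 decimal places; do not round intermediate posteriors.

Apply Bayes' rule sequentially, carrying P(compromised) forward.
After 'quiet': P(compromised) = 0.35·0.6000 / (0.35·0.6000 + 0.45·0.4000) ≈ 0.5385
After 'quiet': P(compromised) = 0.35·0.5385 / (0.35·0.5385 + 0.45·0.4615) ≈ 0.4757

0.476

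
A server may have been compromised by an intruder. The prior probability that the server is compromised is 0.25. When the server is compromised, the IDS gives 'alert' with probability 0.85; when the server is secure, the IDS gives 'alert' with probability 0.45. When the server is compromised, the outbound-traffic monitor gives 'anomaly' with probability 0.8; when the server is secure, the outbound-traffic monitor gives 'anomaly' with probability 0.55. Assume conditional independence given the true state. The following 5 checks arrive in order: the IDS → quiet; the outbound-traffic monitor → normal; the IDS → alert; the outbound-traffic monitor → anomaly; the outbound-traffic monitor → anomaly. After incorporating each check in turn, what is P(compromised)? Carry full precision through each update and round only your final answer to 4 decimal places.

After the IDS='quiet': P(compromised) = 0.15·0.2500 / (0.15·0.2500 + 0.55·0.7500) ≈ 0.0833
After the outbound-traffic monitor='normal': P(compromised) = 0.2·0.0833 / (0.2·0.0833 + 0.45·0.9167) ≈ 0.0388
After the IDS='alert': P(compromised) = 0.85·0.0388 / (0.85·0.0388 + 0.45·0.9612) ≈ 0.0709
After the outbound-traffic monitor='anomaly': P(compromised) = 0.8·0.0709 / (0.8·0.0709 + 0.55·0.9291) ≈ 0.0999
After the outbound-traffic monitor='anomaly': P(compromised) = 0.8·0.0999 / (0.8·0.0999 + 0.55·0.9001) ≈ 0.1390

0.1390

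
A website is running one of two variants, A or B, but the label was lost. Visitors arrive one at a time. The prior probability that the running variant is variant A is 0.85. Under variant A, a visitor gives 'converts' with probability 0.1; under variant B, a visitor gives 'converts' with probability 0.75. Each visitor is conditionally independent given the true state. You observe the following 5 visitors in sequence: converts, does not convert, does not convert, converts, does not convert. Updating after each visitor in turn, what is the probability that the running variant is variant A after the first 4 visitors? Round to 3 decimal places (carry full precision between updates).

0.566

After 'converts': P(A) = 0.1·0.8500 / (0.1·0.8500 + 0.75·0.1500) ≈ 0.4304
After 'does not convert': P(A) = 0.9·0.4304 / (0.9·0.4304 + 0.25·0.5696) ≈ 0.7312
After 'does not convert': P(A) = 0.9·0.7312 / (0.9·0.7312 + 0.25·0.2688) ≈ 0.9073
After 'converts': P(A) = 0.1·0.9073 / (0.1·0.9073 + 0.75·0.0927) ≈ 0.5663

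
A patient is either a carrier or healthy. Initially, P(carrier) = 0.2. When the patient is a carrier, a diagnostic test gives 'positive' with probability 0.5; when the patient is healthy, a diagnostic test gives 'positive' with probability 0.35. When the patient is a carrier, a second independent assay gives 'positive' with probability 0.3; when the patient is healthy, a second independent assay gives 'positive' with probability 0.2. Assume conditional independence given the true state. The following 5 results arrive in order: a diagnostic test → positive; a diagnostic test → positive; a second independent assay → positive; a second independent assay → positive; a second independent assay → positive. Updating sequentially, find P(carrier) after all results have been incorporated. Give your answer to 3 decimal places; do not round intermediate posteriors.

Apply Bayes' rule sequentially, carrying P(carrier) forward.
After a diagnostic test='positive': P(carrier) = 0.5·0.2000 / (0.5·0.2000 + 0.35·0.8000) ≈ 0.2632
After a diagnostic test='positive': P(carrier) = 0.5·0.2632 / (0.5·0.2632 + 0.35·0.7368) ≈ 0.3378
After a second independent assay='positive': P(carrier) = 0.3·0.3378 / (0.3·0.3378 + 0.2·0.6622) ≈ 0.4335
After a second independent assay='positive': P(carrier) = 0.3·0.4335 / (0.3·0.4335 + 0.2·0.5665) ≈ 0.5344
After a second independent assay='positive': P(carrier) = 0.3·0.5344 / (0.3·0.5344 + 0.2·0.4656) ≈ 0.6326

0.633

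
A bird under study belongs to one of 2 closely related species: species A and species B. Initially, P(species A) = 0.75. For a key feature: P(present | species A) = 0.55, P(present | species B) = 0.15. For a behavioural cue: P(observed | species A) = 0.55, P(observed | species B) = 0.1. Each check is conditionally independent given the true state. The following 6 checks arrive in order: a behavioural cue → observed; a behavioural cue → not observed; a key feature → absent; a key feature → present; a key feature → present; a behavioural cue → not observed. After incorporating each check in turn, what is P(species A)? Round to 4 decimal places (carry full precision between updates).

After a behavioural cue='observed': P(species A) = 0.55·0.7500 / (0.55·0.7500 + 0.1·0.2500) ≈ 0.9429
After a behavioural cue='not observed': P(species A) = 0.45·0.9429 / (0.45·0.9429 + 0.9·0.0571) ≈ 0.8919
After a key feature='absent': P(species A) = 0.45·0.8919 / (0.45·0.8919 + 0.85·0.1081) ≈ 0.8137
After a key feature='present': P(species A) = 0.55·0.8137 / (0.55·0.8137 + 0.15·0.1863) ≈ 0.9412
After a key feature='present': P(species A) = 0.55·0.9412 / (0.55·0.9412 + 0.15·0.0588) ≈ 0.9833
After a behavioural cue='not observed': P(species A) = 0.45·0.9833 / (0.45·0.9833 + 0.9·0.0167) ≈ 0.9671

0.9671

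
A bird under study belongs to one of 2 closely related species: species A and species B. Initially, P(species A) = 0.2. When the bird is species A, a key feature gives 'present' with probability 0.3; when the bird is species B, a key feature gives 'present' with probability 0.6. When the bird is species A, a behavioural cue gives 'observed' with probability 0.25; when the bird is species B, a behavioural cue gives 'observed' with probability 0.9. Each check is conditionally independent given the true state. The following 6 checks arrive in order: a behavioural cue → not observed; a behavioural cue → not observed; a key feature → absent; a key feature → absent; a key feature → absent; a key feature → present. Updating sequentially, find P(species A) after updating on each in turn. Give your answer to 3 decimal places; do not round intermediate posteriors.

After a behavioural cue='not observed': P(species A) = 0.75·0.2000 / (0.75·0.2000 + 0.1·0.8000) ≈ 0.6522
After a behavioural cue='not observed': P(species A) = 0.75·0.6522 / (0.75·0.6522 + 0.1·0.3478) ≈ 0.9336
After a key feature='absent': P(species A) = 0.7·0.9336 / (0.7·0.9336 + 0.4·0.0664) ≈ 0.9610
After a key feature='absent': P(species A) = 0.7·0.9610 / (0.7·0.9610 + 0.4·0.0390) ≈ 0.9773
After a key feature='absent': P(species A) = 0.7·0.9773 / (0.7·0.9773 + 0.4·0.0227) ≈ 0.9869
After a key feature='present': P(species A) = 0.3·0.9869 / (0.3·0.9869 + 0.6·0.0131) ≈ 0.9741

0.974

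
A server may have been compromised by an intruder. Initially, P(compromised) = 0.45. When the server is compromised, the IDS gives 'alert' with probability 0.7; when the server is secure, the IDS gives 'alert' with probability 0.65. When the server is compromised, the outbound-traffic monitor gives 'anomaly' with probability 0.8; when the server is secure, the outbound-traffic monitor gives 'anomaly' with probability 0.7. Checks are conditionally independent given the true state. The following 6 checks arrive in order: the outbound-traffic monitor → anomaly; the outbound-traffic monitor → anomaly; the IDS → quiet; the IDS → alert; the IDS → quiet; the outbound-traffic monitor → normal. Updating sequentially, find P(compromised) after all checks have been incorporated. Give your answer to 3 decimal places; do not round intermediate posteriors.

After the outbound-traffic monitor='anomaly': P(compromised) = 0.8·0.4500 / (0.8·0.4500 + 0.7·0.5500) ≈ 0.4832
After the outbound-traffic monitor='anomaly': P(compromised) = 0.8·0.4832 / (0.8·0.4832 + 0.7·0.5168) ≈ 0.5166
After the IDS='quiet': P(compromised) = 0.3·0.5166 / (0.3·0.5166 + 0.35·0.4834) ≈ 0.4781
After the IDS='alert': P(compromised) = 0.7·0.4781 / (0.7·0.4781 + 0.65·0.5219) ≈ 0.4966
After the IDS='quiet': P(compromised) = 0.3·0.4966 / (0.3·0.4966 + 0.35·0.5034) ≈ 0.4581
After the outbound-traffic monitor='normal': P(compromised) = 0.2·0.4581 / (0.2·0.4581 + 0.3·0.5419) ≈ 0.3605

0.360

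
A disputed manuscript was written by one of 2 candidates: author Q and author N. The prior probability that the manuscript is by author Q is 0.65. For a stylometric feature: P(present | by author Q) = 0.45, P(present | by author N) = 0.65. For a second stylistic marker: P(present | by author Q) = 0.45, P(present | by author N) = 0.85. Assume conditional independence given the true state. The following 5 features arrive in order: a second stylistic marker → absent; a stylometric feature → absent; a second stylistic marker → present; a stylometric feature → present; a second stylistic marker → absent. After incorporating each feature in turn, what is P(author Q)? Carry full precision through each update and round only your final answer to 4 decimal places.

Apply Bayes' rule sequentially, carrying P(author Q) forward.
After a second stylistic marker='absent': P(author Q) = 0.55·0.6500 / (0.55·0.6500 + 0.15·0.3500) ≈ 0.8720
After a stylometric feature='absent': P(author Q) = 0.55·0.8720 / (0.55·0.8720 + 0.35·0.1280) ≈ 0.9145
After a second stylistic marker='present': P(author Q) = 0.45·0.9145 / (0.45·0.9145 + 0.85·0.0855) ≈ 0.8500
After a stylometric feature='present': P(author Q) = 0.45·0.8500 / (0.45·0.8500 + 0.65·0.1500) ≈ 0.7968
After a second stylistic marker='absent': P(author Q) = 0.55·0.7968 / (0.55·0.7968 + 0.15·0.2032) ≈ 0.9350

0.9350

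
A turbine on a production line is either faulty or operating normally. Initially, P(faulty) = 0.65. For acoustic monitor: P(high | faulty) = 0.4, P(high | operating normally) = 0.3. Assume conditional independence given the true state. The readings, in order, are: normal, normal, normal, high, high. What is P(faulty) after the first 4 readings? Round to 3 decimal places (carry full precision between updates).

0.609

After 'normal': P(faulty) = 0.6·0.6500 / (0.6·0.6500 + 0.7·0.3500) ≈ 0.6142
After 'normal': P(faulty) = 0.6·0.6142 / (0.6·0.6142 + 0.7·0.3858) ≈ 0.5771
After 'normal': P(faulty) = 0.6·0.5771 / (0.6·0.5771 + 0.7·0.4229) ≈ 0.5391
After 'high': P(faulty) = 0.4·0.5391 / (0.4·0.5391 + 0.3·0.4609) ≈ 0.6093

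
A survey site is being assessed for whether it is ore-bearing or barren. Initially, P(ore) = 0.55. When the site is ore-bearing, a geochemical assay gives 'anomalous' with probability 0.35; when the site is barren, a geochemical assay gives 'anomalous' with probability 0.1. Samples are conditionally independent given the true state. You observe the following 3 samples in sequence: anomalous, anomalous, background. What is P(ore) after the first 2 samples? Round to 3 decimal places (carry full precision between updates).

0.937

After 'anomalous': P(ore) = 0.35·0.5500 / (0.35·0.5500 + 0.1·0.4500) ≈ 0.8105
After 'anomalous': P(ore) = 0.35·0.8105 / (0.35·0.8105 + 0.1·0.1895) ≈ 0.9374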